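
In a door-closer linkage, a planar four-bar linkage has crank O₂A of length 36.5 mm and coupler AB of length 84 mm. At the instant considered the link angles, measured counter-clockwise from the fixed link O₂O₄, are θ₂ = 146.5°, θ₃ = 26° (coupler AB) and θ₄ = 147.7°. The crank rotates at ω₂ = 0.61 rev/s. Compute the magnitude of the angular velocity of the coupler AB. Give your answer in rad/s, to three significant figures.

ω₂ = 3.833 rad/s (from 0.61 rev/s).
Differentiating the loop-closure r₂e^{iθ₂}+r₃e^{iθ₃}=r₁+r₄e^{iθ₄} gives r₂ω₂e^{iθ₂}+r₃ω₃e^{iθ₃}=r₄ω₄e^{iθ₄}.
Eliminating the other unknown: ω₃ = r₂ω₂ sin(θ₄−θ₂) / [r₃ sin(θ₃−θ₄)].
Numerator sine = +0.02094; denominator sine = -0.85081.
Result = 0.0365·3.833·(+0.02094) / (0.084·(-0.85081)) = -0.040994 rad/s; magnitude 0.040994 rad/s.

0.0410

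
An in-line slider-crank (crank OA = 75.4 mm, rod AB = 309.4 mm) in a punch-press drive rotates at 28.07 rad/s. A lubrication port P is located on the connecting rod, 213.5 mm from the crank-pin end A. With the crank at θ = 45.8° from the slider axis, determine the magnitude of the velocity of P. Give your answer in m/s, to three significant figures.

ω = 28.07 rad/s.  Crank-pin speed |V_A| = rω = 2.1165 m/s, perpendicular to OA.
Rod angle: sinφ = −(r/L) sinθ ⇒ φ = -10.062°; ω_rod = −rω cosθ/√(L²−r²sin²θ) = -4.8435 rad/s.
V_P = V_A + ω_rod × AP, with AP = 0.2135 m along the rod.
Components: V_Px = −rω sinθ − a·ω_rod·sinφ = -1.698 m/s;  V_Py = rω cosθ + a·ω_rod·cosφ = +0.45735 m/s.
|V_P| = √(V_Px² + V_Py²) = 1.7585 m/s.

1.76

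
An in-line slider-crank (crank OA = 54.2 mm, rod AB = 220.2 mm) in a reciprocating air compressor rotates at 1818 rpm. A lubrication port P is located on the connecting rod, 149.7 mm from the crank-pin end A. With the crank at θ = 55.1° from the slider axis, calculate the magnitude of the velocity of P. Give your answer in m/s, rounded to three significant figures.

ω = 190.4 rad/s.  Crank-pin speed |V_A| = rω = 10.319 m/s, perpendicular to OA.
Rod angle: sinφ = −(r/L) sinθ ⇒ φ = -11.646°; ω_rod = −rω cosθ/√(L²−r²sin²θ) = -27.374 rad/s.
V_P = V_A + ω_rod × AP, with AP = 0.1497 m along the rod.
Components: V_Px = −rω sinθ − a·ω_rod·sinφ = -9.2901 m/s;  V_Py = rω cosθ + a·ω_rod·cosφ = +1.8902 m/s.
|V_P| = √(V_Px² + V_Py²) = 9.4804 m/s.

9.48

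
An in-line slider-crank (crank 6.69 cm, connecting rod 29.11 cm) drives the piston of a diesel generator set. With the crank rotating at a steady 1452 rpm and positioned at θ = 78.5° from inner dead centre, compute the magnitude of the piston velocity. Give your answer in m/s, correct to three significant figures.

10.4

ω = 2π·1452/60 = 152.1 rad/s
For an in-line slider-crank, x = r cosθ + √(L² − r² sin²θ), so v = −rω sinθ·[1 + r cosθ/√(L² − r² sin²θ)].
With r = 0.0669 m, L = 0.2911 m, θ = 78.5°: √(L² − r² sin²θ) = 0.28362 m.
v = −0.0669·152.1·0.97992·[1 + 0.0669·0.19937/0.28362] = -10.437 m/s.
|v| = 10.437 m/s.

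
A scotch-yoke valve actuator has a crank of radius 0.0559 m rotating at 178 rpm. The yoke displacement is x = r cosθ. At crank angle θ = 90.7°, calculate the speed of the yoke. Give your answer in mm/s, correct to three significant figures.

1040

ω = 18.64 rad/s (from 178 rpm).
x = r cosθ ⇒ ẋ = −rω sinθ.
|v| = rω|sinθ| = 0.0559·18.64·|sin 90.7°| = 1.0419 m/s = 1041.9 mm/s.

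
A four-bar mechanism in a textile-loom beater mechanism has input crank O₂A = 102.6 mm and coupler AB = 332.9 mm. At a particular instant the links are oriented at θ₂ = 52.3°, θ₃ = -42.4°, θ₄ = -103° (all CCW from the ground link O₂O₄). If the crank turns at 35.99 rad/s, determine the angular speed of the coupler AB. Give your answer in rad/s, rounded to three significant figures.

ω₂ = 35.99 rad/s
Differentiating the loop-closure r₂e^{iθ₂}+r₃e^{iθ₃}=r₁+r₄e^{iθ₄} gives r₂ω₂e^{iθ₂}+r₃ω₃e^{iθ₃}=r₄ω₄e^{iθ₄}.
Eliminating the other unknown: ω₃ = r₂ω₂ sin(θ₄−θ₂) / [r₃ sin(θ₃−θ₄)].
Numerator sine = -0.41787; denominator sine = +0.87121.
Result = 0.1026·35.99·(-0.41787) / (0.3329·(+0.87121)) = -5.3202 rad/s; magnitude 5.3202 rad/s.

5.32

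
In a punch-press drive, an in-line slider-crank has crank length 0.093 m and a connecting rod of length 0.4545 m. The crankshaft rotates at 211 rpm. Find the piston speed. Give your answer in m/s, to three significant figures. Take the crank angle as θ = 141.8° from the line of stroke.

1.06

ω = 2π·211/60 = 22.1 rad/s
For an in-line slider-crank, x = r cosθ + √(L² − r² sin²θ), so v = −rω sinθ·[1 + r cosθ/√(L² − r² sin²θ)].
With r = 0.093 m, L = 0.4545 m, θ = 141.8°: √(L² − r² sin²θ) = 0.45085 m.
v = −0.093·22.1·0.61841·[1 + 0.093·-0.78586/0.45085] = -1.0648 m/s.
|v| = 1.0648 m/s.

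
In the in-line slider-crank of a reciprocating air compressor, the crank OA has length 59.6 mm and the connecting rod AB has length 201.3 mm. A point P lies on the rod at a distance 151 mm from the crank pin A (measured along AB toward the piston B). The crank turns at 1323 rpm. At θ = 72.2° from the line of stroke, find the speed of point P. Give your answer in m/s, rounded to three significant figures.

8.44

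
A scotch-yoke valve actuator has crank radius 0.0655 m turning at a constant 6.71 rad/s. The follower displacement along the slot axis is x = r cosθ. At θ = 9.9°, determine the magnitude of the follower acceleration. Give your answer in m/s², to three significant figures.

2.91

ω = 6.71 rad/s
x = r cosθ ⇒ ẍ = −rω² cosθ (ω constant).
|a| = rω²|cosθ| = 0.0655·(6.71)²·|cos 9.9°| = 2.9052 m/s².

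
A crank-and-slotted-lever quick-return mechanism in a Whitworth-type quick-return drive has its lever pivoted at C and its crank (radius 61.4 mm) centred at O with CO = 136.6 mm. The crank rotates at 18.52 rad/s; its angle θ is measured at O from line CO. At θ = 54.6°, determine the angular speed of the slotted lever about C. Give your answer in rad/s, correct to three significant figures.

4.97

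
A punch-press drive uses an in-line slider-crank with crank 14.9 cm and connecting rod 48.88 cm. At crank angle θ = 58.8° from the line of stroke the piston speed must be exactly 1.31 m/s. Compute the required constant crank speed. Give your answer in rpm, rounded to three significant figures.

84.4

For an in-line slider-crank, |v_piston| = rω|sinθ|·[1 + r cosθ/√(L² − r² sin²θ)].
With r = 0.149 m, L = 0.4888 m, θ = 58.8°: the bracketed kinematic factor |dx/dθ| = 0.1483 m.
ω = v/|dx/dθ| = 1.31/0.1483 = 8.8337 rad/s.
N = 60ω/(2π) = 84.356 rpm.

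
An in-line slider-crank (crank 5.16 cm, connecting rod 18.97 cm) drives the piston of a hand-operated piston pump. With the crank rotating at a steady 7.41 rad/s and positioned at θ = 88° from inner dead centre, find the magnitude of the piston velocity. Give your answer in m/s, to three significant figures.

0.386

ω = 7.41 rad/s
For an in-line slider-crank, x = r cosθ + √(L² − r² sin²θ), so v = −rω sinθ·[1 + r cosθ/√(L² − r² sin²θ)].
With r = 0.0516 m, L = 0.1897 m, θ = 88°: √(L² − r² sin²θ) = 0.18256 m.
v = −0.0516·7.41·0.99939·[1 + 0.0516·0.03490/0.18256] = -0.38589 m/s.
|v| = 0.38589 m/s.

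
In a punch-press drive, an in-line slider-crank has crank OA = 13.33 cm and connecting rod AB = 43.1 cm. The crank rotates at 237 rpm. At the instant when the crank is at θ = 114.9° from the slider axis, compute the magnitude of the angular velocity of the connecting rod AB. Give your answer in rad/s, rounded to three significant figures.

ω = 24.82 rad/s (converted from 237 rpm).
The rod makes angle φ with the slider axis where L sinφ = r sinθ; differentiating, L cosφ·φ̇ = r ω cosθ.
L cosφ = √(L² − r² sin²θ) = 0.41369 m.
|ω_rod| = r ω |cosθ| / √(L² − r² sin²θ) = 0.1333·24.82·0.42104/0.41369 = 3.367 rad/s.

3.37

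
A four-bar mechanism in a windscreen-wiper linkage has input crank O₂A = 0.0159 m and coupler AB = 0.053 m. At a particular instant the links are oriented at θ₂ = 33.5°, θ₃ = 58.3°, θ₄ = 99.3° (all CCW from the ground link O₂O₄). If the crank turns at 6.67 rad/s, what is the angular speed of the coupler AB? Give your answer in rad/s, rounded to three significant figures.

2.78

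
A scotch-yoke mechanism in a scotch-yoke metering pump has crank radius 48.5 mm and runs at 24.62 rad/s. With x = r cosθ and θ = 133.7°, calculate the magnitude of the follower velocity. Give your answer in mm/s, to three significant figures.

ω = 24.62 rad/s
x = r cosθ ⇒ ẋ = −rω sinθ.
|v| = rω|sinθ| = 0.0485·24.62·|sin 133.7°| = 0.86327 m/s = 863.27 mm/s.

863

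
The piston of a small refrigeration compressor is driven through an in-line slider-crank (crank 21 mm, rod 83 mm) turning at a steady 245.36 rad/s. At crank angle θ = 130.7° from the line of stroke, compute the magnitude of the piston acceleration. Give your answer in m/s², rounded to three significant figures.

ω = 245.4 rad/s
x(θ) = r cosθ + √(L² − r² sin²θ); with ω constant, a = ω²·d²x/dθ².
d²x/dθ² = −r cosθ − r²(cos2θ)/√u − r⁴ sin²2θ/(4u^{3/2}),  u = L² − r² sin²θ = 0.00663553 m².
Substituting r = 0.021 m, L = 0.083 m, θ = 130.7°: d²x/dθ² = +0.014416 m.
a = ω²·d²x/dθ² = (245.4)²·(+0.014416) = +867.85 m/s²;  |a| = 867.85 m/s².

868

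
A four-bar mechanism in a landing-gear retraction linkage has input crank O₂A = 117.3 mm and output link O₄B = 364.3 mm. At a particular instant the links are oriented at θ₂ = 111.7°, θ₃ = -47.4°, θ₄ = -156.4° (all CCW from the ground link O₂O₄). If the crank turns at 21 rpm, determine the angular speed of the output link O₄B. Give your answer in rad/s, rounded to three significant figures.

0.267

ω₂ = 2.199 rad/s (from 21 rpm).
Differentiating the loop-closure r₂e^{iθ₂}+r₃e^{iθ₃}=r₁+r₄e^{iθ₄} gives r₂ω₂e^{iθ₂}+r₃ω₃e^{iθ₃}=r₄ω₄e^{iθ₄}.
Eliminating the other unknown: ω₄ = r₂ω₂ sin(θ₂−θ₃) / [r₄ sin(θ₄−θ₃)].
Numerator sine = +0.35674; denominator sine = -0.94552.
Result = 0.1173·2.199·(+0.35674) / (0.3643·(-0.94552)) = -0.26716 rad/s; magnitude 0.26716 rad/s.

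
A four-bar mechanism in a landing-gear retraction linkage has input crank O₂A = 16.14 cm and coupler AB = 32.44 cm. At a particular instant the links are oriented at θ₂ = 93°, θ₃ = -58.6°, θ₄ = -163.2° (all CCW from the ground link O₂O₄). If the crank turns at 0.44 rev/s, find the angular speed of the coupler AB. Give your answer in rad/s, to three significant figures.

ω₂ = 2.765 rad/s (from 0.44 rev/s).
Differentiating the loop-closure r₂e^{iθ₂}+r₃e^{iθ₃}=r₁+r₄e^{iθ₄} gives r₂ω₂e^{iθ₂}+r₃ω₃e^{iθ₃}=r₄ω₄e^{iθ₄}.
Eliminating the other unknown: ω₃ = r₂ω₂ sin(θ₄−θ₂) / [r₃ sin(θ₃−θ₄)].
Numerator sine = +0.97113; denominator sine = +0.96771.
Result = 0.1614·2.765·(+0.97113) / (0.3244·(+0.96771)) = +1.3804 rad/s; magnitude 1.3804 rad/s.

1.38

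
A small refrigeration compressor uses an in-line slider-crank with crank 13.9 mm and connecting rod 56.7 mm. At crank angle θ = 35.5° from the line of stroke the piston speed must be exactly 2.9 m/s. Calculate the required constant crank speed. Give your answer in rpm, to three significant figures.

2860

For an in-line slider-crank, |v_piston| = rω|sinθ|·[1 + r cosθ/√(L² − r² sin²θ)].
With r = 0.0139 m, L = 0.0567 m, θ = 35.5°: the bracketed kinematic factor |dx/dθ| = 0.0096993 m.
ω = v/|dx/dθ| = 2.9/0.0096993 = 298.99 rad/s.
N = 60ω/(2π) = 2855.1 rpm.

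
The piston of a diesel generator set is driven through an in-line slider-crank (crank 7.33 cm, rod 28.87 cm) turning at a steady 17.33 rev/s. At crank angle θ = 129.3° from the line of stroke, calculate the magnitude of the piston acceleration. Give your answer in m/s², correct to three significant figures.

591

ω = 2π·17.3 = 108.9 rad/s
x(θ) = r cosθ + √(L² − r² sin²θ); with ω constant, a = ω²·d²x/dθ².
d²x/dθ² = −r cosθ − r²(cos2θ)/√u − r⁴ sin²2θ/(4u^{3/2}),  u = L² − r² sin²θ = 0.0801302 m².
Substituting r = 0.0733 m, L = 0.2887 m, θ = 129.3°: d²x/dθ² = +0.049873 m.
a = ω²·d²x/dθ² = (108.9)²·(+0.049873) = +591.32 m/s²;  |a| = 591.32 m/s².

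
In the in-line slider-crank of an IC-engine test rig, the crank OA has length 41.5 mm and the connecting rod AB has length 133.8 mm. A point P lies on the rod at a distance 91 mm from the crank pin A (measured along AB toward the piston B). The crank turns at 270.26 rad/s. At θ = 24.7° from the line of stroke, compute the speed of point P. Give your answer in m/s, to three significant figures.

6.47

ω = 270.3 rad/s.  Crank-pin speed |V_A| = rω = 11.216 m/s, perpendicular to OA.
Rod angle: sinφ = −(r/L) sinθ ⇒ φ = -7.447°; ω_rod = −rω cosθ/√(L²−r²sin²θ) = -76.804 rad/s.
V_P = V_A + ω_rod × AP, with AP = 0.091 m along the rod.
Components: V_Px = −rω sinθ − a·ω_rod·sinφ = -5.5926 m/s;  V_Py = rω cosθ + a·ω_rod·cosφ = +3.2595 m/s.
|V_P| = √(V_Px² + V_Py²) = 6.4731 m/s.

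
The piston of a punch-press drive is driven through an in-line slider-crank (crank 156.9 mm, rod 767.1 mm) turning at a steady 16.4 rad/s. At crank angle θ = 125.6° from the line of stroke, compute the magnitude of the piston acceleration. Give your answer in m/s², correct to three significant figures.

27.3

ω = 16.4 rad/s
x(θ) = r cosθ + √(L² − r² sin²θ); with ω constant, a = ω²·d²x/dθ².
d²x/dθ² = −r cosθ − r²(cos2θ)/√u − r⁴ sin²2θ/(4u^{3/2}),  u = L² − r² sin²θ = 0.572167 m².
Substituting r = 0.1569 m, L = 0.7671 m, θ = 125.6°: d²x/dθ² = +0.10151 m.
a = ω²·d²x/dθ² = (16.4)²·(+0.10151) = +27.302 m/s²;  |a| = 27.302 m/s².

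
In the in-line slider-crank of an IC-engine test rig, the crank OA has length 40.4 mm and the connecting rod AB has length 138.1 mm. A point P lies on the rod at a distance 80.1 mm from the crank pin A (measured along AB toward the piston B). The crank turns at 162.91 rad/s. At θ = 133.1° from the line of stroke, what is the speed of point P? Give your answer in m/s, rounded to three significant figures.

4.64

ω = 162.9 rad/s.  Crank-pin speed |V_A| = rω = 6.5816 m/s, perpendicular to OA.
Rod angle: sinφ = −(r/L) sinθ ⇒ φ = -12.334°; ω_rod = −rω cosθ/√(L²−r²sin²θ) = +33.333 rad/s.
V_P = V_A + ω_rod × AP, with AP = 0.0801 m along the rod.
Components: V_Px = −rω sinθ − a·ω_rod·sinφ = -4.2353 m/s;  V_Py = rω cosθ + a·ω_rod·cosφ = -1.8887 m/s.
|V_P| = √(V_Px² + V_Py²) = 4.6373 m/s.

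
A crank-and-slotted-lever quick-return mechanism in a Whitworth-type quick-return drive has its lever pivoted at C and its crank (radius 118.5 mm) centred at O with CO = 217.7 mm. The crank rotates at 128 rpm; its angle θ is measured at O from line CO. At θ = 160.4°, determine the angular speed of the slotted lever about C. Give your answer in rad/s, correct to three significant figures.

10.7

ω = 13.4 rad/s (from 128 rpm).
Crank pin A relative to C: A = (d + r cosθ, r sinθ); lever angle φ = atan2(r sinθ, d + r cosθ).
Differentiating tanφ: φ̇ = rω(d cosθ + r)/(d² + r² + 2dr cosθ).
d² + r² + 2dr cosθ = |CA|² = 0.0128302 m²;  d cosθ + r = -0.086586 m.
|ω_lever| = |0.1185·13.4·-0.086586| / 0.0128302 = 10.719 rad/s.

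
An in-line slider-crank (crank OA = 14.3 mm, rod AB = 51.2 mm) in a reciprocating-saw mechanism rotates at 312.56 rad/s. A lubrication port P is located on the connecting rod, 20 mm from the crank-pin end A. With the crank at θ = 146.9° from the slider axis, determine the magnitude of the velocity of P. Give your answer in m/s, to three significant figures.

ω = 312.6 rad/s.  Crank-pin speed |V_A| = rω = 4.4696 m/s, perpendicular to OA.
Rod angle: sinφ = −(r/L) sinθ ⇒ φ = -8.773°; ω_rod = −rω cosθ/√(L²−r²sin²θ) = +73.996 rad/s.
V_P = V_A + ω_rod × AP, with AP = 0.02 m along the rod.
Components: V_Px = −rω sinθ − a·ω_rod·sinφ = -2.2151 m/s;  V_Py = rω cosθ + a·ω_rod·cosφ = -2.2817 m/s.
|V_P| = √(V_Px² + V_Py²) = 3.1801 m/s.

3.18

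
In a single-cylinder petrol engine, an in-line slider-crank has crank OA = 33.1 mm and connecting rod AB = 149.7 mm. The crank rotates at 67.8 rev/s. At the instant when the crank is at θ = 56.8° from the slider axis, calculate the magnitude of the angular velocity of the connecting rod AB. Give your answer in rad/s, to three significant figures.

52.5

ω = 426 rad/s (converted from 67.8 rev/s).
The rod makes angle φ with the slider axis where L sinφ = r sinθ; differentiating, L cosφ·φ̇ = r ω cosθ.
L cosφ = √(L² − r² sin²θ) = 0.14712 m.
|ω_rod| = r ω |cosθ| / √(L² − r² sin²θ) = 0.0331·426·0.54756/0.14712 = 52.482 rad/s.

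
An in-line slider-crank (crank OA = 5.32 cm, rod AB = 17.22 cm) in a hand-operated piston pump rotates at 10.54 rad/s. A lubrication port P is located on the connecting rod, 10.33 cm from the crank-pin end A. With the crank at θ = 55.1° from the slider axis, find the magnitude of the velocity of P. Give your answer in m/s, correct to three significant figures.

0.526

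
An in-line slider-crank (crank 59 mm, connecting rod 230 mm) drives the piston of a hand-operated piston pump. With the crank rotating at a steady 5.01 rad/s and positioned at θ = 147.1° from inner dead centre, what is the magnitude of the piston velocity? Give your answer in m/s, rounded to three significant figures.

ω = 5.01 rad/s
For an in-line slider-crank, x = r cosθ + √(L² − r² sin²θ), so v = −rω sinθ·[1 + r cosθ/√(L² − r² sin²θ)].
With r = 0.059 m, L = 0.23 m, θ = 147.1°: √(L² − r² sin²θ) = 0.22776 m.
v = −0.059·5.01·0.54317·[1 + 0.059·-0.83962/0.22776] = -0.12564 m/s.
|v| = 0.12564 m/s.

0.126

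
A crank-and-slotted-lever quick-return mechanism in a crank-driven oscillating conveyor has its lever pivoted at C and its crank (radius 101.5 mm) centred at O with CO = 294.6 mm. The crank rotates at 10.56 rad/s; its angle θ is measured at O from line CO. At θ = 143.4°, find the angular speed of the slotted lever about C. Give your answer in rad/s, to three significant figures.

2.95

ω = 10.56 rad/s
Crank pin A relative to C: A = (d + r cosθ, r sinθ); lever angle φ = atan2(r sinθ, d + r cosθ).
Differentiating tanφ: φ̇ = rω(d cosθ + r)/(d² + r² + 2dr cosθ).
d² + r² + 2dr cosθ = |CA|² = 0.0490799 m²;  d cosθ + r = -0.13501 m.
|ω_lever| = |0.1015·10.56·-0.13501| / 0.0490799 = 2.9484 rad/s.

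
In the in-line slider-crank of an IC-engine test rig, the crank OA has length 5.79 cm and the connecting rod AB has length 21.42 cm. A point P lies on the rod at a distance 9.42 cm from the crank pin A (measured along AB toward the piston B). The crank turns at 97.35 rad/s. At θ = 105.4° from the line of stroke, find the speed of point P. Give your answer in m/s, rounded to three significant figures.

5.32

ω = 97.35 rad/s.  Crank-pin speed |V_A| = rω = 5.6366 m/s, perpendicular to OA.
Rod angle: sinφ = −(r/L) sinθ ⇒ φ = -15.106°; ω_rod = −rω cosθ/√(L²−r²sin²θ) = +7.2381 rad/s.
V_P = V_A + ω_rod × AP, with AP = 0.0942 m along the rod.
Components: V_Px = −rω sinθ − a·ω_rod·sinφ = -5.2565 m/s;  V_Py = rω cosθ + a·ω_rod·cosφ = -0.83856 m/s.
|V_P| = √(V_Px² + V_Py²) = 5.323 m/s.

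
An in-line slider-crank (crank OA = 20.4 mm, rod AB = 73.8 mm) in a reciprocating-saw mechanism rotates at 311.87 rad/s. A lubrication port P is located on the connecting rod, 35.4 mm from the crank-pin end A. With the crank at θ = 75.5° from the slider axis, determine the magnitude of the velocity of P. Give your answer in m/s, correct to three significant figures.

ω = 311.9 rad/s.  Crank-pin speed |V_A| = rω = 6.3621 m/s, perpendicular to OA.
Rod angle: sinφ = −(r/L) sinθ ⇒ φ = -15.523°; ω_rod = −rω cosθ/√(L²−r²sin²θ) = -22.402 rad/s.
V_P = V_A + ω_rod × AP, with AP = 0.0354 m along the rod.
Components: V_Px = −rω sinθ − a·ω_rod·sinφ = -6.3717 m/s;  V_Py = rω cosθ + a·ω_rod·cosφ = +0.82885 m/s.
|V_P| = √(V_Px² + V_Py²) = 6.4254 m/s.

6.43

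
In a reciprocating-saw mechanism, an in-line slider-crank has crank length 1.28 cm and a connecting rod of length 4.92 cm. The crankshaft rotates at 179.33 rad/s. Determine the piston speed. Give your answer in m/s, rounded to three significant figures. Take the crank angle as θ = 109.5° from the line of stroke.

ω = 179.3 rad/s
For an in-line slider-crank, x = r cosθ + √(L² − r² sin²θ), so v = −rω sinθ·[1 + r cosθ/√(L² − r² sin²θ)].
With r = 0.0128 m, L = 0.0492 m, θ = 109.5°: √(L² − r² sin²θ) = 0.047698 m.
v = −0.0128·179.3·0.94264·[1 + 0.0128·-0.33381/0.047698] = -1.9699 m/s.
|v| = 1.9699 m/s.

1.97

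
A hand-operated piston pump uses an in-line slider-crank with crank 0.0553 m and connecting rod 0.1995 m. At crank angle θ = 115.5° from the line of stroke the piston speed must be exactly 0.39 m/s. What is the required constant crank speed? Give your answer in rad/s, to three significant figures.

For an in-line slider-crank, |v_piston| = rω|sinθ|·[1 + r cosθ/√(L² − r² sin²θ)].
With r = 0.0553 m, L = 0.1995 m, θ = 115.5°: the bracketed kinematic factor |dx/dθ| = 0.043761 m.
ω = v/|dx/dθ| = 0.39/0.043761 = 8.9121 rad/s.

8.91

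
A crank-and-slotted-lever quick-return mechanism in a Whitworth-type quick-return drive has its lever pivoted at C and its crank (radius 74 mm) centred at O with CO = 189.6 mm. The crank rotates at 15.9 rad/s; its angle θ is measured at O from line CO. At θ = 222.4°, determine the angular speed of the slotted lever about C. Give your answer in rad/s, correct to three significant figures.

ω = 15.9 rad/s
Crank pin A relative to C: A = (d + r cosθ, r sinθ); lever angle φ = atan2(r sinθ, d + r cosθ).
Differentiating tanφ: φ̇ = rω(d cosθ + r)/(d² + r² + 2dr cosθ).
d² + r² + 2dr cosθ = |CA|² = 0.0207025 m²;  d cosθ + r = -0.066011 m.
|ω_lever| = |0.074·15.9·-0.066011| / 0.0207025 = 3.7517 rad/s.

3.75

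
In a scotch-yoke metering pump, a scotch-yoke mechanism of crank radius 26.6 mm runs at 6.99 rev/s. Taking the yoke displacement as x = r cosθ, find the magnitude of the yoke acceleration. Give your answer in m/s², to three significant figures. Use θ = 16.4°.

49.2

ω = 43.92 rad/s (from 6.99 rev/s).
x = r cosθ ⇒ ẍ = −rω² cosθ (ω constant).
|a| = rω²|cosθ| = 0.0266·(43.92)²·|cos 16.4°| = 49.222 m/s².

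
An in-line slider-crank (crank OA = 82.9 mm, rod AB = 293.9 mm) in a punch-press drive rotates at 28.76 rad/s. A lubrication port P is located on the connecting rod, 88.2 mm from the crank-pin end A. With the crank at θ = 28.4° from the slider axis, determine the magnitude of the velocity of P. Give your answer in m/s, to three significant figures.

1.91

ω = 28.76 rad/s.  Crank-pin speed |V_A| = rω = 2.3842 m/s, perpendicular to OA.
Rod angle: sinφ = −(r/L) sinθ ⇒ φ = -7.710°; ω_rod = −rω cosθ/√(L²−r²sin²θ) = -7.2011 rad/s.
V_P = V_A + ω_rod × AP, with AP = 0.0882 m along the rod.
Components: V_Px = −rω sinθ − a·ω_rod·sinφ = -1.2192 m/s;  V_Py = rω cosθ + a·ω_rod·cosφ = +1.4679 m/s.
|V_P| = √(V_Px² + V_Py²) = 1.9082 m/s.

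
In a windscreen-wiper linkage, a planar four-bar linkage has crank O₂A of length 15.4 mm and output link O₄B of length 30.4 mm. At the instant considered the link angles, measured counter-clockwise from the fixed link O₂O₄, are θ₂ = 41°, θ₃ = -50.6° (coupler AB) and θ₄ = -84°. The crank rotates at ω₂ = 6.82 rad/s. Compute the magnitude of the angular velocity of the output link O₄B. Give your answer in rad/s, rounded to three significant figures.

6.27

ω₂ = 6.82 rad/s
Differentiating the loop-closure r₂e^{iθ₂}+r₃e^{iθ₃}=r₁+r₄e^{iθ₄} gives r₂ω₂e^{iθ₂}+r₃ω₃e^{iθ₃}=r₄ω₄e^{iθ₄}.
Eliminating the other unknown: ω₄ = r₂ω₂ sin(θ₂−θ₃) / [r₄ sin(θ₄−θ₃)].
Numerator sine = +0.99961; denominator sine = -0.55048.
Result = 0.0154·6.82·(+0.99961) / (0.0304·(-0.55048)) = -6.2736 rad/s; magnitude 6.2736 rad/s.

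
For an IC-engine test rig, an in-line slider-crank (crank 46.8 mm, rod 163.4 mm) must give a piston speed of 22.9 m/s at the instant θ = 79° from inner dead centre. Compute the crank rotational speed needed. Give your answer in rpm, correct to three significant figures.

For an in-line slider-crank, |v_piston| = rω|sinθ|·[1 + r cosθ/√(L² − r² sin²θ)].
With r = 0.0468 m, L = 0.1634 m, θ = 79°: the bracketed kinematic factor |dx/dθ| = 0.048556 m.
ω = v/|dx/dθ| = 22.9/0.048556 = 471.62 rad/s.
N = 60ω/(2π) = 4503.6 rpm.

4500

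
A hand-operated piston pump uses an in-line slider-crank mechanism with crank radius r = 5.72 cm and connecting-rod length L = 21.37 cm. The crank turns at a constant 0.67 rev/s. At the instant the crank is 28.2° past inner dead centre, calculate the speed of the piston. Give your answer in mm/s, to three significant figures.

141

ω = 2π·0.67 = 4.21 rad/s
For an in-line slider-crank, x = r cosθ + √(L² − r² sin²θ), so v = −rω sinθ·[1 + r cosθ/√(L² − r² sin²θ)].
With r = 0.0572 m, L = 0.2137 m, θ = 28.2°: √(L² − r² sin²θ) = 0.21198 m.
v = −0.0572·4.21·0.47255·[1 + 0.0572·0.88130/0.21198] = -0.14085 m/s.
|v| = 0.14085 m/s = 140.85 mm/s.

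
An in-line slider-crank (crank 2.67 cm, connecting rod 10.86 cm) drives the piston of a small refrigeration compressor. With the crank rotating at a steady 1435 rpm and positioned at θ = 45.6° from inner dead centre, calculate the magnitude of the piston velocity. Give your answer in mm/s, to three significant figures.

ω = 2π·1435/60 = 150.3 rad/s
For an in-line slider-crank, x = r cosθ + √(L² − r² sin²θ), so v = −rω sinθ·[1 + r cosθ/√(L² − r² sin²θ)].
With r = 0.0267 m, L = 0.1086 m, θ = 45.6°: √(L² − r² sin²θ) = 0.10691 m.
v = −0.0267·150.3·0.71447·[1 + 0.0267·0.69966/0.10691] = -3.3676 m/s.
|v| = 3.3676 m/s = 3367.6 mm/s.

3370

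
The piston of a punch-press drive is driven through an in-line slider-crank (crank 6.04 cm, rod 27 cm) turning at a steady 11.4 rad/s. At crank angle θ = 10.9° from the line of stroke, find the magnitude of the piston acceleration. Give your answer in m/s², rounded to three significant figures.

ω = 11.4 rad/s
x(θ) = r cosθ + √(L² − r² sin²θ); with ω constant, a = ω²·d²x/dθ².
d²x/dθ² = −r cosθ − r²(cos2θ)/√u − r⁴ sin²2θ/(4u^{3/2}),  u = L² − r² sin²θ = 0.0727696 m².
Substituting r = 0.0604 m, L = 0.27 m, θ = 10.9°: d²x/dθ² = -0.07189 m.
a = ω²·d²x/dθ² = (11.4)²·(-0.07189) = -9.3429 m/s²;  |a| = 9.3429 m/s².

9.34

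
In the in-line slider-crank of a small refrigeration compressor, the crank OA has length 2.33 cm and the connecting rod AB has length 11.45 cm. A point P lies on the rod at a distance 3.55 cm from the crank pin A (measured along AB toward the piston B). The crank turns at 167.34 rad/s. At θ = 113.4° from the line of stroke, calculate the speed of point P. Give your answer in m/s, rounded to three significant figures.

3.65

ω = 167.3 rad/s.  Crank-pin speed |V_A| = rω = 3.899 m/s, perpendicular to OA.
Rod angle: sinφ = −(r/L) sinθ ⇒ φ = -10.764°; ω_rod = −rω cosθ/√(L²−r²sin²θ) = +13.766 rad/s.
V_P = V_A + ω_rod × AP, with AP = 0.0355 m along the rod.
Components: V_Px = −rω sinθ − a·ω_rod·sinφ = -3.4871 m/s;  V_Py = rω cosθ + a·ω_rod·cosφ = -1.0684 m/s.
|V_P| = √(V_Px² + V_Py²) = 3.6471 m/s.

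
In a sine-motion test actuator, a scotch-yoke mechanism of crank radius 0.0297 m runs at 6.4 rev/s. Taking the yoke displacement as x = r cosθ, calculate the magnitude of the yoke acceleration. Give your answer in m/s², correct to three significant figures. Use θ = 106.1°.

ω = 40.21 rad/s (from 6.4 rev/s).
x = r cosθ ⇒ ẍ = −rω² cosθ (ω constant).
|a| = rω²|cosθ| = 0.0297·(40.21)²·|cos 106.1°| = 13.318 m/s².

13.3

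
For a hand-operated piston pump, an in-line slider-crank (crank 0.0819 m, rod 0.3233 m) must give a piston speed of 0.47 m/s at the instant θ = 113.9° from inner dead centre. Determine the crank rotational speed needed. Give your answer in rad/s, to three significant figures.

7.02

For an in-line slider-crank, |v_piston| = rω|sinθ|·[1 + r cosθ/√(L² − r² sin²θ)].
With r = 0.0819 m, L = 0.3233 m, θ = 113.9°: the bracketed kinematic factor |dx/dθ| = 0.066978 m.
ω = v/|dx/dθ| = 0.47/0.066978 = 7.0173 rad/s.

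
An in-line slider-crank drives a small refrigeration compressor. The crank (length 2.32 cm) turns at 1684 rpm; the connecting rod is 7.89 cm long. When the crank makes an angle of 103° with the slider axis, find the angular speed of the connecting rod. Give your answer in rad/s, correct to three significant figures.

ω = 176.3 rad/s (converted from 1684 rpm).
The rod makes angle φ with the slider axis where L sinφ = r sinθ; differentiating, L cosφ·φ̇ = r ω cosθ.
L cosφ = √(L² − r² sin²θ) = 0.075592 m.
|ω_rod| = r ω |cosθ| / √(L² − r² sin²θ) = 0.0232·176.3·0.22495/0.075592 = 12.175 rad/s.

12.2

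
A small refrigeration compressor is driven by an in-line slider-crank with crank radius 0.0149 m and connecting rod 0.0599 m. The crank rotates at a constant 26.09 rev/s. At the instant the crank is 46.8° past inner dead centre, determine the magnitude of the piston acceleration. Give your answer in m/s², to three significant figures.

269

ω = 2π·26.1 = 163.9 rad/s
x(θ) = r cosθ + √(L² − r² sin²θ); with ω constant, a = ω²·d²x/dθ².
d²x/dθ² = −r cosθ − r²(cos2θ)/√u − r⁴ sin²2θ/(4u^{3/2}),  u = L² − r² sin²θ = 0.00347003 m².
Substituting r = 0.0149 m, L = 0.0599 m, θ = 46.8°: d²x/dθ² = -0.010023 m.
a = ω²·d²x/dθ² = (163.9)²·(-0.010023) = -269.35 m/s²;  |a| = 269.35 m/s².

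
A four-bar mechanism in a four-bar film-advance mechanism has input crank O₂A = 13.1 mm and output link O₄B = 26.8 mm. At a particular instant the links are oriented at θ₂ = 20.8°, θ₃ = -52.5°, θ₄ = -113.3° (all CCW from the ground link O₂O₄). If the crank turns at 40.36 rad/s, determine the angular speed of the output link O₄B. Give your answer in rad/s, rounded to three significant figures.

21.6

ω₂ = 40.36 rad/s
Differentiating the loop-closure r₂e^{iθ₂}+r₃e^{iθ₃}=r₁+r₄e^{iθ₄} gives r₂ω₂e^{iθ₂}+r₃ω₃e^{iθ₃}=r₄ω₄e^{iθ₄}.
Eliminating the other unknown: ω₄ = r₂ω₂ sin(θ₂−θ₃) / [r₄ sin(θ₄−θ₃)].
Numerator sine = +0.95782; denominator sine = -0.87292.
Result = 0.0131·40.36·(+0.95782) / (0.0268·(-0.87292)) = -21.647 rad/s; magnitude 21.647 rad/s.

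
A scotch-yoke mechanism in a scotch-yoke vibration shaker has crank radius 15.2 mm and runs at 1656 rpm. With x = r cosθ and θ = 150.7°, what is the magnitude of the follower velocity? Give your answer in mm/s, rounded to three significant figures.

1290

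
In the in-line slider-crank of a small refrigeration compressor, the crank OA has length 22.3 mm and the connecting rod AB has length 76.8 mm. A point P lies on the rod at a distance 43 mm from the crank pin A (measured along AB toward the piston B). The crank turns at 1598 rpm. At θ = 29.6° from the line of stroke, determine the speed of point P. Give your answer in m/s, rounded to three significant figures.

2.54

ω = 167.3 rad/s.  Crank-pin speed |V_A| = rω = 3.7317 m/s, perpendicular to OA.
Rod angle: sinφ = −(r/L) sinθ ⇒ φ = -8.246°; ω_rod = −rω cosθ/√(L²−r²sin²θ) = -42.69 rad/s.
V_P = V_A + ω_rod × AP, with AP = 0.043 m along the rod.
Components: V_Px = −rω sinθ − a·ω_rod·sinφ = -2.1065 m/s;  V_Py = rω cosθ + a·ω_rod·cosφ = +1.428 m/s.
|V_P| = √(V_Px² + V_Py²) = 2.5449 m/s.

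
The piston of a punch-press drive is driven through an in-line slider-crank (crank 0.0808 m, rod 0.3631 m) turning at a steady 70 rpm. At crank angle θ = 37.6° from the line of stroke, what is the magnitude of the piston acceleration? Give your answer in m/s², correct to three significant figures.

3.70

ω = 2π·70/60 = 7.33 rad/s
x(θ) = r cosθ + √(L² − r² sin²θ); with ω constant, a = ω²·d²x/dθ².
d²x/dθ² = −r cosθ − r²(cos2θ)/√u − r⁴ sin²2θ/(4u^{3/2}),  u = L² − r² sin²θ = 0.129411 m².
Substituting r = 0.0808 m, L = 0.3631 m, θ = 37.6°: d²x/dθ² = -0.068867 m.
a = ω²·d²x/dθ² = (7.33)²·(-0.068867) = -3.7005 m/s²;  |a| = 3.7005 m/s².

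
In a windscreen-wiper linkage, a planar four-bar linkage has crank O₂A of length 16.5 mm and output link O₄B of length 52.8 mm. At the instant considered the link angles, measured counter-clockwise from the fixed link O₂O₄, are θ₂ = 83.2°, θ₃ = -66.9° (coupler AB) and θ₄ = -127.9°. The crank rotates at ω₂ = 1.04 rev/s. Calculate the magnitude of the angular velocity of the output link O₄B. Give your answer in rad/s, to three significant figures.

ω₂ = 6.535 rad/s (from 1.04 rev/s).
Differentiating the loop-closure r₂e^{iθ₂}+r₃e^{iθ₃}=r₁+r₄e^{iθ₄} gives r₂ω₂e^{iθ₂}+r₃ω₃e^{iθ₃}=r₄ω₄e^{iθ₄}.
Eliminating the other unknown: ω₄ = r₂ω₂ sin(θ₂−θ₃) / [r₄ sin(θ₄−θ₃)].
Numerator sine = +0.49849; denominator sine = -0.87462.
Result = 0.0165·6.535·(+0.49849) / (0.0528·(-0.87462)) = -1.1639 rad/s; magnitude 1.1639 rad/s.

1.16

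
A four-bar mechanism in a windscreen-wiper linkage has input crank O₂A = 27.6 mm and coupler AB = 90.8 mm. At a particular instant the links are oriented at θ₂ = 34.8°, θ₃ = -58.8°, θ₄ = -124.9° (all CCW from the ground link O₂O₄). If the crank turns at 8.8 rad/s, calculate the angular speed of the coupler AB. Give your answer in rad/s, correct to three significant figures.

1.02

ω₂ = 8.8 rad/s
Differentiating the loop-closure r₂e^{iθ₂}+r₃e^{iθ₃}=r₁+r₄e^{iθ₄} gives r₂ω₂e^{iθ₂}+r₃ω₃e^{iθ₃}=r₄ω₄e^{iθ₄}.
Eliminating the other unknown: ω₃ = r₂ω₂ sin(θ₄−θ₂) / [r₃ sin(θ₃−θ₄)].
Numerator sine = -0.34694; denominator sine = +0.91425.
Result = 0.0276·8.8·(-0.34694) / (0.0908·(+0.91425)) = -1.0151 rad/s; magnitude 1.0151 rad/s.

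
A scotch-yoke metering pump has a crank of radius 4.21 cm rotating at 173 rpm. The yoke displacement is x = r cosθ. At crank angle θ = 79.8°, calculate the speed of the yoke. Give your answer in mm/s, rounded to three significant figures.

ω = 18.12 rad/s (from 173 rpm).
x = r cosθ ⇒ ẋ = −rω sinθ.
|v| = rω|sinθ| = 0.0421·18.12·|sin 79.8°| = 0.75065 m/s = 750.65 mm/s.

751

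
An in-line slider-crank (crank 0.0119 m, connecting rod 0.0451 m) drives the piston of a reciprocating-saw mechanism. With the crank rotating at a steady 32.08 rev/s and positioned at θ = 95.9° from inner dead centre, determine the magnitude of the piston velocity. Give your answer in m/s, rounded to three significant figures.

2.32

ω = 2π·32.1 = 201.6 rad/s
For an in-line slider-crank, x = r cosθ + √(L² − r² sin²θ), so v = −rω sinθ·[1 + r cosθ/√(L² − r² sin²θ)].
With r = 0.0119 m, L = 0.0451 m, θ = 95.9°: √(L² − r² sin²θ) = 0.043519 m.
v = −0.0119·201.6·0.99470·[1 + 0.0119·-0.10279/0.043519] = -2.3188 m/s.
|v| = 2.3188 m/s.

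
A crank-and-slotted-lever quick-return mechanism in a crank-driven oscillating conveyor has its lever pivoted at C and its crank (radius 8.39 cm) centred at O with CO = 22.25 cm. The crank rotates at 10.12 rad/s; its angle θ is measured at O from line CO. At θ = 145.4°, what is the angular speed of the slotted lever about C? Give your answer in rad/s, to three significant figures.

3.26

ω = 10.12 rad/s
Crank pin A relative to C: A = (d + r cosθ, r sinθ); lever angle φ = atan2(r sinθ, d + r cosθ).
Differentiating tanφ: φ̇ = rω(d cosθ + r)/(d² + r² + 2dr cosθ).
d² + r² + 2dr cosθ = |CA|² = 0.0258133 m²;  d cosθ + r = -0.099248 m.
|ω_lever| = |0.0839·10.12·-0.099248| / 0.0258133 = 3.2645 rad/s.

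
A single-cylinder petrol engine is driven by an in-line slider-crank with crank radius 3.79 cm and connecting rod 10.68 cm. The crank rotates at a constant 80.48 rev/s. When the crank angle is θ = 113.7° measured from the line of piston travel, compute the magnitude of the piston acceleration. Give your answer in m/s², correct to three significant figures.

6290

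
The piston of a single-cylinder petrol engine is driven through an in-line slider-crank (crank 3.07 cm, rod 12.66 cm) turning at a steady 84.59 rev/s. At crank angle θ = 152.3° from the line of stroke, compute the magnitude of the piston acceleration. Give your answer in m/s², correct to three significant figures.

ω = 2π·84.6 = 531.5 rad/s
x(θ) = r cosθ + √(L² − r² sin²θ); with ω constant, a = ω²·d²x/dθ².
d²x/dθ² = −r cosθ − r²(cos2θ)/√u − r⁴ sin²2θ/(4u^{3/2}),  u = L² − r² sin²θ = 0.0158239 m².
Substituting r = 0.0307 m, L = 0.1266 m, θ = 152.3°: d²x/dθ² = +0.022851 m.
a = ω²·d²x/dθ² = (531.5)²·(+0.022851) = +6455.2 m/s²;  |a| = 6455.2 m/s².

6460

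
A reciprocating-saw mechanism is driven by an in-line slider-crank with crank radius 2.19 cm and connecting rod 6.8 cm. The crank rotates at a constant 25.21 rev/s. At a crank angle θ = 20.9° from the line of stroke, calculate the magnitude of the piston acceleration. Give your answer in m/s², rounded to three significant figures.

648

ω = 2π·25.2 = 158.4 rad/s
x(θ) = r cosθ + √(L² − r² sin²θ); with ω constant, a = ω²·d²x/dθ².
d²x/dθ² = −r cosθ − r²(cos2θ)/√u − r⁴ sin²2θ/(4u^{3/2}),  u = L² − r² sin²θ = 0.00456296 m².
Substituting r = 0.0219 m, L = 0.068 m, θ = 20.9°: d²x/dθ² = -0.025835 m.
a = ω²·d²x/dθ² = (158.4)²·(-0.025835) = -648.21 m/s²;  |a| = 648.21 m/s².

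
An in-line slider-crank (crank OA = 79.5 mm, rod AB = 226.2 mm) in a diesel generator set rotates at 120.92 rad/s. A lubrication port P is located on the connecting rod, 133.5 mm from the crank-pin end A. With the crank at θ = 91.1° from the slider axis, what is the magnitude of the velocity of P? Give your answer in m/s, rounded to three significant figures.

9.57

ω = 120.9 rad/s.  Crank-pin speed |V_A| = rω = 9.6131 m/s, perpendicular to OA.
Rod angle: sinφ = −(r/L) sinθ ⇒ φ = -20.573°; ω_rod = −rω cosθ/√(L²−r²sin²θ) = +0.87143 rad/s.
V_P = V_A + ω_rod × AP, with AP = 0.1335 m along the rod.
Components: V_Px = −rω sinθ − a·ω_rod·sinφ = -9.5705 m/s;  V_Py = rω cosθ + a·ω_rod·cosφ = -0.07563 m/s.
|V_P| = √(V_Px² + V_Py²) = 9.5708 m/s.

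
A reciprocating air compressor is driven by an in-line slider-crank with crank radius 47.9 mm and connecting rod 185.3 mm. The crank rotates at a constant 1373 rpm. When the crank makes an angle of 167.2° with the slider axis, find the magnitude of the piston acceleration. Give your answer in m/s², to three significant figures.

734

ω = 2π·1373/60 = 143.8 rad/s
x(θ) = r cosθ + √(L² − r² sin²θ); with ω constant, a = ω²·d²x/dθ².
d²x/dθ² = −r cosθ − r²(cos2θ)/√u − r⁴ sin²2θ/(4u^{3/2}),  u = L² − r² sin²θ = 0.0342235 m².
Substituting r = 0.0479 m, L = 0.1853 m, θ = 167.2°: d²x/dθ² = +0.035486 m.
a = ω²·d²x/dθ² = (143.8)²·(+0.035486) = +733.59 m/s²;  |a| = 733.59 m/s².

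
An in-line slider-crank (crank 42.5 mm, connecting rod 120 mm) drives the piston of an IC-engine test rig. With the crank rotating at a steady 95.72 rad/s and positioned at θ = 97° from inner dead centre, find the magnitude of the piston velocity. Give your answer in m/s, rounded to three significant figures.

3.85

ω = 95.72 rad/s
For an in-line slider-crank, x = r cosθ + √(L² − r² sin²θ), so v = −rω sinθ·[1 + r cosθ/√(L² − r² sin²θ)].
With r = 0.0425 m, L = 0.12 m, θ = 97°: √(L² − r² sin²θ) = 0.11234 m.
v = −0.0425·95.72·0.99255·[1 + 0.0425·-0.12187/0.11234] = -3.8516 m/s.
|v| = 3.8516 m/s.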